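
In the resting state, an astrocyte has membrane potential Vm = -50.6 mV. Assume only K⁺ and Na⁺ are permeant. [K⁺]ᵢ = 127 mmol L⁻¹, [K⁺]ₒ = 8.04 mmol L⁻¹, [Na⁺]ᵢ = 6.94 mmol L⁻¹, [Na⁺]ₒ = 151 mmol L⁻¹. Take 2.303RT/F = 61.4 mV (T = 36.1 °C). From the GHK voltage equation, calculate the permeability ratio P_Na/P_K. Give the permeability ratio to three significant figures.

Let α = P_Na/P_K. GHK: Vm = 61.4·log₁₀[(Kₒ + α·Naₒ)/(Kᵢ + α·Naᵢ)].
10^(Vm/61.4) = 10^(-50.6/61.4) = 0.14993
So 0.14993·(Kᵢ + α·Naᵢ) = Kₒ + α·Naₒ → α = (0.14993·127.0 − 8.04) / (151.0 − 0.14993·6.94)
α = (19.04 − 8.04) / (151.0 − 1.041) = 11/150 = 0.07336

0.0734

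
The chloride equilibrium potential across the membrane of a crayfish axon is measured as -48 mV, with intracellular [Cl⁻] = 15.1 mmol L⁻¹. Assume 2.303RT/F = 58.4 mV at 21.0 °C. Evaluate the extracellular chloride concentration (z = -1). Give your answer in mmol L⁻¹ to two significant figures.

Nernst: E = (58.4/-1) · log₁₀([out]/[in]), so log₁₀([out]/[in]) = -48.0 × -1 / 58.4 = 0.8219.
[out]/[in] = 10^(0.8219) = 6.636.
[out] = 6.636 × 15.1 = 100.2 mmol L⁻¹.

100 mmol L⁻¹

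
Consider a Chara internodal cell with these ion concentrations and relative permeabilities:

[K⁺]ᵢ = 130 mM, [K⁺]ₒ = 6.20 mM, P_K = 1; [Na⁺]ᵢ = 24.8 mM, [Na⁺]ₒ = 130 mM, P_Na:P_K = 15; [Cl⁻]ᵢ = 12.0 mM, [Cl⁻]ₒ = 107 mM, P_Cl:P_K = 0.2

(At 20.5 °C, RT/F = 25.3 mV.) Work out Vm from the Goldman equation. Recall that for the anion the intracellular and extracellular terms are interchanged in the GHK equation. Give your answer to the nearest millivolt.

Vm = 25.3 · ln[(Σ P·[cation]ₒ + Σ P·[anion]ᵢ) / (Σ P·[cation]ᵢ + Σ P·[anion]ₒ)]
Numerator = 1×6.20 + 15×130 + 0.2×12.0 = 1959
Denominator = 1×130 + 15×24.8 + 0.2×107 = 523.4
Vm = 25.3 · ln(3.7421) = 25.3 × (1.3196) = 33.39 mV

33 mV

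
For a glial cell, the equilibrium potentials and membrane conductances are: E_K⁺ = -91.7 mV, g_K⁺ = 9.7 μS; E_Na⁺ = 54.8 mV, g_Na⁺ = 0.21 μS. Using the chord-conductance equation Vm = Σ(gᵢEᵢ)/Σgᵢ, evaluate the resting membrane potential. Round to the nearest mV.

Σ gᵢEᵢ = 9.7·(-91.7) + 0.21·(54.8) = -877.98
Σ gᵢ = 9.7 + 0.21 = 9.91
Vm = -877.98 / 9.91 = -88.60 mV

-89 mV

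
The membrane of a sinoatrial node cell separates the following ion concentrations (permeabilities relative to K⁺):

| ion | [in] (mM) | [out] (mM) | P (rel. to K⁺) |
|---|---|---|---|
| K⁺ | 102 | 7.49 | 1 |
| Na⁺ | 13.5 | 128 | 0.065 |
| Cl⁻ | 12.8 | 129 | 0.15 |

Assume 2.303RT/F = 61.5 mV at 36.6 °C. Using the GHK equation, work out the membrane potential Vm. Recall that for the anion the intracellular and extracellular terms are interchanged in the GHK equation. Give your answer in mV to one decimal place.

Vm = 61.5 · log₁₀[(Σ P·[cation]ₒ + Σ P·[anion]ᵢ) / (Σ P·[cation]ᵢ + Σ P·[anion]ₒ)]
Numerator = 1×7.49 + 0.065×128 + 0.15×12.8 = 17.73
Denominator = 1×102 + 0.065×13.5 + 0.15×129 = 122.2
Vm = 61.5 · log₁₀(0.14506) = 61.5 × (-0.8385) = -51.57 mV

-51.6 mV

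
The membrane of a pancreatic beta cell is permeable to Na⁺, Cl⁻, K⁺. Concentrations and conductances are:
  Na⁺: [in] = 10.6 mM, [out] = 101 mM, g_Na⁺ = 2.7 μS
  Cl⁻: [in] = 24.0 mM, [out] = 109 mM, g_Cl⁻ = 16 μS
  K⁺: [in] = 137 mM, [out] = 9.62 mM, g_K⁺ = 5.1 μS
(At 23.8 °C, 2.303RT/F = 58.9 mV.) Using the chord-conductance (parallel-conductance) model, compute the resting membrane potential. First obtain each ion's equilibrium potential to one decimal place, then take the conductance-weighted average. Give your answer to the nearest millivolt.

E_Na⁺ = (58.9/1)·log₁₀(101/10.6) = 57.7 mV
E_Cl⁻ = (58.9/-1)·log₁₀(109/24.0) = -38.7 mV
E_K⁺ = (58.9/1)·log₁₀(9.62/137) = -67.9 mV
Vm = (Σ gᵢEᵢ)/(Σ gᵢ) = (2.7·57.7 + 16·-38.7 + 5.1·-67.9) / (2.7 + 16 + 5.1)
= -809.70 / 23.8 = -34.02 mV

-34 mV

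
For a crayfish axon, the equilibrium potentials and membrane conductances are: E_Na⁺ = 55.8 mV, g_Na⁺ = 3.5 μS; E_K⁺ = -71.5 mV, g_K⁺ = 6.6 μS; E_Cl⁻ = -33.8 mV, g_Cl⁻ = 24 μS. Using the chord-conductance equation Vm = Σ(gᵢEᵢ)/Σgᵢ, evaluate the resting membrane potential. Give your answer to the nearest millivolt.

Σ gᵢEᵢ = 3.5·(55.8) + 6.6·(-71.5) + 24·(-33.8) = -1087.80
Σ gᵢ = 3.5 + 6.6 + 24 = 34.1
Vm = -1087.80 / 34.1 = -31.90 mV

-32 mV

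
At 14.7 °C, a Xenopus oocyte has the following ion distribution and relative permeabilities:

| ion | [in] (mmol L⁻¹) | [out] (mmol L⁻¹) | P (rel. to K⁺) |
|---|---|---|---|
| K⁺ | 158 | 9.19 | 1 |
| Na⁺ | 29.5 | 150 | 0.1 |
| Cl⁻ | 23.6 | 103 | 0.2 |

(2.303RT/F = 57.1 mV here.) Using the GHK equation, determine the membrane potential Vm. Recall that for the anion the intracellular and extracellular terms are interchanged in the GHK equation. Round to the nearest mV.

Vm = 57.1 · log₁₀[(Σ P·[cation]ₒ + Σ P·[anion]ᵢ) / (Σ P·[cation]ᵢ + Σ P·[anion]ₒ)]
Numerator = 1×9.19 + 0.1×150 + 0.2×23.6 = 28.91
Denominator = 1×158 + 0.1×29.5 + 0.2×103 = 181.5
Vm = 57.1 · log₁₀(0.15924) = 57.1 × (-0.7979) = -45.56 mV

-46 mV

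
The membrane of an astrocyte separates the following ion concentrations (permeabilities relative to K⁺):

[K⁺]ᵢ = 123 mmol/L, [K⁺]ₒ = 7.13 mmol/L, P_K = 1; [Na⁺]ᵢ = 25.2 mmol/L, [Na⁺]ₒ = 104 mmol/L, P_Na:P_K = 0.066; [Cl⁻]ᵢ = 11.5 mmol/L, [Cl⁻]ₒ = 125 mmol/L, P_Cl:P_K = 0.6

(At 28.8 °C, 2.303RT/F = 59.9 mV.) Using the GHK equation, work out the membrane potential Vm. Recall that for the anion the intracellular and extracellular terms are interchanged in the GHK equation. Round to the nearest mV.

Vm = 59.9 · log₁₀[(Σ P·[cation]ₒ + Σ P·[anion]ᵢ) / (Σ P·[cation]ᵢ + Σ P·[anion]ₒ)]
Numerator = 1×7.13 + 0.066×104 + 0.6×11.5 = 20.89
Denominator = 1×123 + 0.066×25.2 + 0.6×125 = 199.7
Vm = 59.9 · log₁₀(0.10465) = 59.9 × (-0.9803) = -58.72 mV

-59 mV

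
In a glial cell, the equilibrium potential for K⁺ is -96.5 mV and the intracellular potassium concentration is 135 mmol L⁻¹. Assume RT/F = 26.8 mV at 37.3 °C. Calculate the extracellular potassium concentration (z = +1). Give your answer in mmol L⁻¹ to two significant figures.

3.7 mmol L⁻¹

Nernst: E = (26.8/1) · ln([out]/[in]), so ln([out]/[in]) = -96.5 × 1 / 26.8 = -3.6007.
[out]/[in] = e^(-3.6007) = 0.0273.
[out] = 0.0273 × 135 = 3.686 mmol L⁻¹.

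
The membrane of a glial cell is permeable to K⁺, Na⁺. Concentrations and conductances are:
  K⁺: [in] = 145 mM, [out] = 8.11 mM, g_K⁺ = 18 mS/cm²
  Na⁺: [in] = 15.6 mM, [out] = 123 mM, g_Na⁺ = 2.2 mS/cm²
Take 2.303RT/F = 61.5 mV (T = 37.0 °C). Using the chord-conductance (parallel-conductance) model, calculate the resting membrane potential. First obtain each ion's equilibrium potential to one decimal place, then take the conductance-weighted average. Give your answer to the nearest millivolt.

E_K⁺ = (61.5/1)·log₁₀(8.11/145) = -77.0 mV
E_Na⁺ = (61.5/1)·log₁₀(123/15.6) = 55.2 mV
Vm = (Σ gᵢEᵢ)/(Σ gᵢ) = (18·-77.0 + 2.2·55.2) / (18 + 2.2)
= -1264.56 / 20.2 = -62.60 mV

-63 mV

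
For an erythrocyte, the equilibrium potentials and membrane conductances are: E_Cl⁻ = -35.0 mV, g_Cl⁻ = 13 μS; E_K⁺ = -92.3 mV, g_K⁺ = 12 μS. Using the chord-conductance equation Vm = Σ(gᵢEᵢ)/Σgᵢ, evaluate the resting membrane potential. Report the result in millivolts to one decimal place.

-62.5 mV

Σ gᵢEᵢ = 13·(-35.0) + 12·(-92.3) = -1562.60
Σ gᵢ = 13 + 12 = 25
Vm = -1562.60 / 25 = -62.50 mV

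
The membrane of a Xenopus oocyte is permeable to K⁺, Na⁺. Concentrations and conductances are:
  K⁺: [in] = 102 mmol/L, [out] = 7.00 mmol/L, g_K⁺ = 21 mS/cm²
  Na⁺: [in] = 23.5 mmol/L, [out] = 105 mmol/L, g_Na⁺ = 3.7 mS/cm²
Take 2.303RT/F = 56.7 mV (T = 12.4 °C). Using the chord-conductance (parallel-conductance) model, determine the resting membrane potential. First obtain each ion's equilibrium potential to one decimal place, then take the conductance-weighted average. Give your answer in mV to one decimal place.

-50.6 mV

E_K⁺ = (56.7/1)·log₁₀(7.00/102) = -66.0 mV
E_Na⁺ = (56.7/1)·log₁₀(105/23.5) = 36.9 mV
Vm = (Σ gᵢEᵢ)/(Σ gᵢ) = (21·-66.0 + 3.7·36.9) / (21 + 3.7)
= -1249.47 / 24.7 = -50.59 mV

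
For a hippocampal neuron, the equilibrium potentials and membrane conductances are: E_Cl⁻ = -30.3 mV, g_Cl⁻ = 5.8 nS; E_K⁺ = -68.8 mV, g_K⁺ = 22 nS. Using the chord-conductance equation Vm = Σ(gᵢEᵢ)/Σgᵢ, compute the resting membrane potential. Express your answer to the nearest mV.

Σ gᵢEᵢ = 5.8·(-30.3) + 22·(-68.8) = -1689.34
Σ gᵢ = 5.8 + 22 = 27.8
Vm = -1689.34 / 27.8 = -60.77 mV

-61 mV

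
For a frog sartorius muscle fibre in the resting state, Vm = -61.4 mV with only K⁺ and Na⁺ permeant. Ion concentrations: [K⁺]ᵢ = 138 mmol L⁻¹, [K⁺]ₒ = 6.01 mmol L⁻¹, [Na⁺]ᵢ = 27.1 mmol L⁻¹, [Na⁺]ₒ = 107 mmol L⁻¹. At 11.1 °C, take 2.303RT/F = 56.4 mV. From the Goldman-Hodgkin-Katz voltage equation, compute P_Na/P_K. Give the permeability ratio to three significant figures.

Let α = P_Na/P_K. GHK: Vm = 56.4·log₁₀[(Kₒ + α·Naₒ)/(Kᵢ + α·Naᵢ)].
10^(Vm/56.4) = 10^(-61.4/56.4) = 0.081536
So 0.081536·(Kᵢ + α·Naᵢ) = Kₒ + α·Naₒ → α = (0.081536·138.0 − 6.01) / (107.0 − 0.081536·27.1)
α = (11.25 − 6.01) / (107.0 − 2.21) = 5.242/104.8 = 0.05002

0.0500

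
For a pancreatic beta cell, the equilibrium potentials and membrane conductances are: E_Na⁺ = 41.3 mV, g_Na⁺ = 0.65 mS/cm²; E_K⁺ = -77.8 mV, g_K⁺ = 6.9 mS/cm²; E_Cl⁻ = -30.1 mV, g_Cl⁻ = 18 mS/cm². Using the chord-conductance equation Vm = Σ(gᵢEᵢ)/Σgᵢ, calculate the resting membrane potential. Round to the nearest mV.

Σ gᵢEᵢ = 0.65·(41.3) + 6.9·(-77.8) + 18·(-30.1) = -1051.78
Σ gᵢ = 0.65 + 6.9 + 18 = 25.55
Vm = -1051.78 / 25.55 = -41.17 mV

-41 mV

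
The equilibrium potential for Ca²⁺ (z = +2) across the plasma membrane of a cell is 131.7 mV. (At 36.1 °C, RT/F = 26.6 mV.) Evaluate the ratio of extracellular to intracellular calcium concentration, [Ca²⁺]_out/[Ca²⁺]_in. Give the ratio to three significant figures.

ln([out]/[in]) = E·z/(26.6) = 131.7 × 2 / 26.6 = 9.9023
[out]/[in] = e^(9.9023) = 1.998e+04

20000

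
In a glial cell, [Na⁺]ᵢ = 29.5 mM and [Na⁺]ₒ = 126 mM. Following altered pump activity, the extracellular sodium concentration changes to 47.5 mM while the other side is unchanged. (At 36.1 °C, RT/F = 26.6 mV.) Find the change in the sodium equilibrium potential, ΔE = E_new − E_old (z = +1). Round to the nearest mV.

E_old = (26.6/1)·ln(126/29.5) = 38.62 mV
E_new = (26.6/1)·ln(47.5/29.5) = 12.67 mV
ΔE = 12.67 − (38.62) = -25.95 mV

-26 mV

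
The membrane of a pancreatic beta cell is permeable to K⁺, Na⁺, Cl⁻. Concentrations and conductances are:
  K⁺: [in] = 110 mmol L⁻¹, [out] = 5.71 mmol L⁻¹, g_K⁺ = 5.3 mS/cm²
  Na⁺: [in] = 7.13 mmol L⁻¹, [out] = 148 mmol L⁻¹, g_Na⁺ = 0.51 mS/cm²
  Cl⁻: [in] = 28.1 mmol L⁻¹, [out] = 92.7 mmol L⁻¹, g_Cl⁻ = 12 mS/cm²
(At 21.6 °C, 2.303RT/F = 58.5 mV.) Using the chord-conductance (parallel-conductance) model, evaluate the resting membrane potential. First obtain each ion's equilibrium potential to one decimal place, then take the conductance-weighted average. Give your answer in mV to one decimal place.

E_K⁺ = (58.5/1)·log₁₀(5.71/110) = -75.2 mV
E_Na⁺ = (58.5/1)·log₁₀(148/7.13) = 77.1 mV
E_Cl⁻ = (58.5/-1)·log₁₀(92.7/28.1) = -30.3 mV
Vm = (Σ gᵢEᵢ)/(Σ gᵢ) = (5.3·-75.2 + 0.51·77.1 + 12·-30.3) / (5.3 + 0.51 + 12)
= -722.84 / 17.81 = -40.59 mV

-40.6 mV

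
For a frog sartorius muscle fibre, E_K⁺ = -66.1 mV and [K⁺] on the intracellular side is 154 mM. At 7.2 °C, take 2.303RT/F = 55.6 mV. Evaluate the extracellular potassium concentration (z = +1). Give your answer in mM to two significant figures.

Nernst: E = (55.6/1) · log₁₀([out]/[in]), so log₁₀([out]/[in]) = -66.1 × 1 / 55.6 = -1.1888.
[out]/[in] = 10^(-1.1888) = 0.06474.
[out] = 0.06474 × 154 = 9.969 mM.

10 mM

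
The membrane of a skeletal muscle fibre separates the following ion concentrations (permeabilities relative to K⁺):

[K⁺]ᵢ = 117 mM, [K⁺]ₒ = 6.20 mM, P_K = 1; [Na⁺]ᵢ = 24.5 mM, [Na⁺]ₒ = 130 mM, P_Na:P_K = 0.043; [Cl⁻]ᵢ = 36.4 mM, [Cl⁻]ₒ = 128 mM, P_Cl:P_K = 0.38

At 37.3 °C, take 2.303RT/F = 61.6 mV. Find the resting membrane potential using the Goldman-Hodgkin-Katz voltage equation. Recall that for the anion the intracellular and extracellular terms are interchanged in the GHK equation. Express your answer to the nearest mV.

-50 mV

Vm = 61.6 · log₁₀[(Σ P·[cation]ₒ + Σ P·[anion]ᵢ) / (Σ P·[cation]ᵢ + Σ P·[anion]ₒ)]
Numerator = 1×6.20 + 0.043×130 + 0.38×36.4 = 25.62
Denominator = 1×117 + 0.043×24.5 + 0.38×128 = 166.7
Vm = 61.6 · log₁₀(0.15371) = 61.6 × (-0.8133) = -50.10 mV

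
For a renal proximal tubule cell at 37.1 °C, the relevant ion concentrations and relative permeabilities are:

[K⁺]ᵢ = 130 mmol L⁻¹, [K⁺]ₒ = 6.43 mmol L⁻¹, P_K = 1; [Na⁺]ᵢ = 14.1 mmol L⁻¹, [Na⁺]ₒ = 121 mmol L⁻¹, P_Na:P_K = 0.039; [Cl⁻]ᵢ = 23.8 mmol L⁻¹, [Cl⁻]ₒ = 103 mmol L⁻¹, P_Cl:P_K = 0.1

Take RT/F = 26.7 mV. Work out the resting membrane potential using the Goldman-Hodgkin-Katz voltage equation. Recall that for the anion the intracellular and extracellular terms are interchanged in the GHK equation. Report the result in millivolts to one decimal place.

-62.6 mV

Vm = 26.7 · ln[(Σ P·[cation]ₒ + Σ P·[anion]ᵢ) / (Σ P·[cation]ᵢ + Σ P·[anion]ₒ)]
Numerator = 1×6.43 + 0.039×121 + 0.1×23.8 = 13.53
Denominator = 1×130 + 0.039×14.1 + 0.1×103 = 140.8
Vm = 26.7 · ln(0.096053) = 26.7 × (-2.3429) = -62.55 mV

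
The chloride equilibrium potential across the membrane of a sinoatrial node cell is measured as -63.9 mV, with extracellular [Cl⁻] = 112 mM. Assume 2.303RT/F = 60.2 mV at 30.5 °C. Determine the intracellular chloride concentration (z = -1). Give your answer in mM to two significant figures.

9.7 mM

Nernst: E = (60.2/-1) · log₁₀([out]/[in]), so log₁₀([out]/[in]) = -63.9 × -1 / 60.2 = 1.0615.
[out]/[in] = 10^(1.0615) = 11.52.
[in] = 112 / 11.52 = 9.722 mM.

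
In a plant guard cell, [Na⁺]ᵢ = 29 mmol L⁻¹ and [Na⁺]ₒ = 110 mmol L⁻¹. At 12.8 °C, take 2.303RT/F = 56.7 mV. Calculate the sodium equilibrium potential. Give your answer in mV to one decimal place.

E = (56.7/z) · log₁₀([Na⁺]_out/[Na⁺]_in) with z = +1.
= (56.7/1) · log₁₀(110/29) = 56.70 · log₁₀(3.793)
= 56.70 · (0.5790) = 32.83 mV

32.8 mV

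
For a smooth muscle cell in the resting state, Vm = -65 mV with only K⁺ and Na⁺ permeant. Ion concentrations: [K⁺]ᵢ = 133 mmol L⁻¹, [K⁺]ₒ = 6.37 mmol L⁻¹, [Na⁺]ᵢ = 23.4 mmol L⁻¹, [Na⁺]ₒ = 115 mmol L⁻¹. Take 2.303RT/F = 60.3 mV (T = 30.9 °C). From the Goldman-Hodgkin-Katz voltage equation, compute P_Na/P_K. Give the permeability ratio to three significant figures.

Let α = P_Na/P_K. GHK: Vm = 60.3·log₁₀[(Kₒ + α·Naₒ)/(Kᵢ + α·Naᵢ)].
10^(Vm/60.3) = 10^(-65.0/60.3) = 0.083571
So 0.083571·(Kᵢ + α·Naᵢ) = Kₒ + α·Naₒ → α = (0.083571·133.0 − 6.37) / (115.0 − 0.083571·23.4)
α = (11.11 − 6.37) / (115.0 − 1.956) = 4.745/113 = 0.04197

0.0420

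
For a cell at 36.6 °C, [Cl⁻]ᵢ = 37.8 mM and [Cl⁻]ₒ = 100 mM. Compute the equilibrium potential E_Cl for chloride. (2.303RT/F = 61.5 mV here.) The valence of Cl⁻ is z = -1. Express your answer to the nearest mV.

-26 mV

E = (61.5/z) · log₁₀([Cl⁻]_out/[Cl⁻]_in) with z = -1.
For an anion, dividing by z = -1 reverses the sign.
= (61.5/-1) · log₁₀(100/37.8) = -61.50 · log₁₀(2.646)
= -61.50 · (0.4225) = -25.98 mV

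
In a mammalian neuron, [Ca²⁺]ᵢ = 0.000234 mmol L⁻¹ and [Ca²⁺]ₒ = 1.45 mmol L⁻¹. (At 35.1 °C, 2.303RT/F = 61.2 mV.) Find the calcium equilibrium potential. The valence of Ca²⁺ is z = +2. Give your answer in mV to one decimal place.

E = (61.2/z) · log₁₀([Ca²⁺]_out/[Ca²⁺]_in) with z = +2.
= (61.2/2) · log₁₀(1.45/0.000234) = 30.60 · log₁₀(6197)
= 30.60 · (3.7922) = 116.04 mV

116.0 mV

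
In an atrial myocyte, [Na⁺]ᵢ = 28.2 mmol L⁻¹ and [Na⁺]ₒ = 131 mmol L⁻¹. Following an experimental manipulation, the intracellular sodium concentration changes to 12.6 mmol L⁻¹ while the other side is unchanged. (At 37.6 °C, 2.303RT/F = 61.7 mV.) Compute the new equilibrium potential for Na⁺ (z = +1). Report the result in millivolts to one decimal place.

After the shift: [Na⁺]_out = 131, [Na⁺]_in = 12.6 mmol L⁻¹.
E_new = (61.7/1)·log₁₀(131/12.6) = 61.70 · (1.0169) = 62.74 mV

62.7 mV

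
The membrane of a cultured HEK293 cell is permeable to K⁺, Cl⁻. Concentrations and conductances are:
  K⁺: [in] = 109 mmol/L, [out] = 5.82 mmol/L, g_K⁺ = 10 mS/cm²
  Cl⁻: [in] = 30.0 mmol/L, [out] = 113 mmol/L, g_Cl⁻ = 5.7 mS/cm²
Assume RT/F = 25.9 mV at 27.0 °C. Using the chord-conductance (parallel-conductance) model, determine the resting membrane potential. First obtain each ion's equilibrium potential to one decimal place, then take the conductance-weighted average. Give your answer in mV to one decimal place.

E_K⁺ = (25.9/1)·ln(5.82/109) = -75.9 mV
E_Cl⁻ = (25.9/-1)·ln(113/30.0) = -34.3 mV
Vm = (Σ gᵢEᵢ)/(Σ gᵢ) = (10·-75.9 + 5.7·-34.3) / (10 + 5.7)
= -954.51 / 15.7 = -60.80 mV

-60.8 mV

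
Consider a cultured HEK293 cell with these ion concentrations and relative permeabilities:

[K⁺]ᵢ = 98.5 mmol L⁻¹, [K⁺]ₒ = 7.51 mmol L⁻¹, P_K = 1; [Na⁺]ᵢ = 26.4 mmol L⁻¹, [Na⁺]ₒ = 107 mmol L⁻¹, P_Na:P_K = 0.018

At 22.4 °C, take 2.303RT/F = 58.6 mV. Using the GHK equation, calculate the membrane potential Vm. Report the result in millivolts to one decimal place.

-59.8 mV

Vm = 58.6 · log₁₀[(Σ P·[cation]ₒ + Σ P·[anion]ᵢ) / (Σ P·[cation]ᵢ + Σ P·[anion]ₒ)]
Numerator = 1×7.51 + 0.018×107 = 9.436
Denominator = 1×98.5 + 0.018×26.4 = 98.98
Vm = 58.6 · log₁₀(0.095337) = 58.6 × (-1.0207) = -59.82 mV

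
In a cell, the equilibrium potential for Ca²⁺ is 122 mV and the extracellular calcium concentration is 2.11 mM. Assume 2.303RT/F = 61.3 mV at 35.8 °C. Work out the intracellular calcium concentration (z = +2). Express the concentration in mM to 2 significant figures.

Nernst: E = (61.3/2) · log₁₀([out]/[in]), so log₁₀([out]/[in]) = 122.0 × 2 / 61.3 = 3.9804.
[out]/[in] = 10^(3.9804) = 9559.
[in] = 2.11 / 9559 = 0.0002207 mM.

0.00022 mM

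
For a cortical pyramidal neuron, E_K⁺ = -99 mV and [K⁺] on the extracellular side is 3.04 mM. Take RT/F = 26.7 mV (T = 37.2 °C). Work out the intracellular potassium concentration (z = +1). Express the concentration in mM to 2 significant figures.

120 mM

Nernst: E = (26.7/1) · ln([out]/[in]), so ln([out]/[in]) = -99.0 × 1 / 26.7 = -3.7079.
[out]/[in] = e^(-3.7079) = 0.02453.
[in] = 3.04 / 0.02453 = 123.9 mM.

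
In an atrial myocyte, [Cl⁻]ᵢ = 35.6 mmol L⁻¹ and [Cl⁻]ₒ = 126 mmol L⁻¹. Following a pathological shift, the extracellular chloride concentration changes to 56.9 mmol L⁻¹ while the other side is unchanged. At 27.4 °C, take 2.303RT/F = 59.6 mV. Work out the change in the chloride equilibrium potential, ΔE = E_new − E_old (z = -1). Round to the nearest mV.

E_old = (59.6/-1)·log₁₀(126/35.6) = -32.72 mV
E_new = (59.6/-1)·log₁₀(56.9/35.6) = -12.14 mV
ΔE = -12.14 − (-32.72) = 20.58 mV

21 mV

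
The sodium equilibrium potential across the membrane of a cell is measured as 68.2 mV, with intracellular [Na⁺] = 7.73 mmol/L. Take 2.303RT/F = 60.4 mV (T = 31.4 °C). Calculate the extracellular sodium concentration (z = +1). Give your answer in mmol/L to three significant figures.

Nernst: E = (60.4/1) · log₁₀([out]/[in]), so log₁₀([out]/[in]) = 68.2 × 1 / 60.4 = 1.1291.
[out]/[in] = 10^(1.1291) = 13.46.
[out] = 13.46 × 7.73 = 104.1 mmol/L.

104 mmol/L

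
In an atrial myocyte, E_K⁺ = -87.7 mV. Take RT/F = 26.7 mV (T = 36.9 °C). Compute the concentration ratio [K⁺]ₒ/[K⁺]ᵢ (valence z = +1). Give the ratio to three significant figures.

0.0375

ln([out]/[in]) = E·z/(26.7) = -87.7 × 1 / 26.7 = -3.2846
[out]/[in] = e^(-3.2846) = 0.03745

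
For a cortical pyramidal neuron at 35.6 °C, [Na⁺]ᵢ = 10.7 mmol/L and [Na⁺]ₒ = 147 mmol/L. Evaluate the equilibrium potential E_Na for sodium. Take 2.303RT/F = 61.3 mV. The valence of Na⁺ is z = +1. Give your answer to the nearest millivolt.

E = (61.3/z) · log₁₀([Na⁺]_out/[Na⁺]_in) with z = +1.
= (61.3/1) · log₁₀(147/10.7) = 61.30 · log₁₀(13.74)
= 61.30 · (1.1379) = 69.76 mV

70 mV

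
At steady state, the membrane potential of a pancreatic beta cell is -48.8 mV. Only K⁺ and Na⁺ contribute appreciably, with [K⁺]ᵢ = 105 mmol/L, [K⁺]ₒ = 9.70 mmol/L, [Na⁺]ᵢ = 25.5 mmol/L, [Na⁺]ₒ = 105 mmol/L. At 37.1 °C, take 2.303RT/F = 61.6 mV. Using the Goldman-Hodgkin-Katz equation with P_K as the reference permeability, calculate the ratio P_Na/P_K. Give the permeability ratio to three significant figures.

Let α = P_Na/P_K. GHK: Vm = 61.6·log₁₀[(Kₒ + α·Naₒ)/(Kᵢ + α·Naᵢ)].
10^(Vm/61.6) = 10^(-48.8/61.6) = 0.16136
So 0.16136·(Kᵢ + α·Naᵢ) = Kₒ + α·Naₒ → α = (0.16136·105.0 − 9.7) / (105.0 − 0.16136·25.5)
α = (16.94 − 9.7) / (105.0 − 4.115) = 7.243/100.9 = 0.07179

0.0718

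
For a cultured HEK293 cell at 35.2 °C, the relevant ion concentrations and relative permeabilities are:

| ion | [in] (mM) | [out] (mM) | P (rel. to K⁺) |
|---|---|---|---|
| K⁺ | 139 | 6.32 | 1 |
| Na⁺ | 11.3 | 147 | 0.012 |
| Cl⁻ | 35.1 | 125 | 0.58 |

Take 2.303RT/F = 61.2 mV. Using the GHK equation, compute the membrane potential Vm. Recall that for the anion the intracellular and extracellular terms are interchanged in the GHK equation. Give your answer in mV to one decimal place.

-53.3 mV

Vm = 61.2 · log₁₀[(Σ P·[cation]ₒ + Σ P·[anion]ᵢ) / (Σ P·[cation]ᵢ + Σ P·[anion]ₒ)]
Numerator = 1×6.32 + 0.012×147 + 0.58×35.1 = 28.44
Denominator = 1×139 + 0.012×11.3 + 0.58×125 = 211.6
Vm = 61.2 · log₁₀(0.13439) = 61.2 × (-0.8716) = -53.34 mV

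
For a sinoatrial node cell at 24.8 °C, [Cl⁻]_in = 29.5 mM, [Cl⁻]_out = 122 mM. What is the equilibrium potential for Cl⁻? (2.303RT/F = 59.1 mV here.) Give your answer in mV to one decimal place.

-36.4 mV

E = (59.1/z) · log₁₀([Cl⁻]_out/[Cl⁻]_in) with z = -1.
For an anion, dividing by z = -1 reverses the sign.
= (59.1/-1) · log₁₀(122/29.5) = -59.10 · log₁₀(4.136)
= -59.10 · (0.6165) = -36.44 mV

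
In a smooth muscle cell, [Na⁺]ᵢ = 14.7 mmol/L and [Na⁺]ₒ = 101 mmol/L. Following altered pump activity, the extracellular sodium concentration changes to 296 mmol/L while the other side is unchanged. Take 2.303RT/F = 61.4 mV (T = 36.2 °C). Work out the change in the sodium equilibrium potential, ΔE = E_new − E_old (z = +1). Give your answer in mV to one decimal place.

E_old = (61.4/1)·log₁₀(101/14.7) = 51.39 mV
E_new = (61.4/1)·log₁₀(296/14.7) = 80.06 mV
ΔE = 80.06 − (51.39) = 28.67 mV

28.7 mV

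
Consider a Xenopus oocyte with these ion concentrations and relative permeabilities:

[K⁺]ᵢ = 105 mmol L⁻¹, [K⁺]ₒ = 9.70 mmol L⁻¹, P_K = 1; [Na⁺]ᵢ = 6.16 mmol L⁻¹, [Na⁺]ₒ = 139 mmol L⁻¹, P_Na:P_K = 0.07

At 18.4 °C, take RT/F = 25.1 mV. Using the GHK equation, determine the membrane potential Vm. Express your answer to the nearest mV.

Vm = 25.1 · ln[(Σ P·[cation]ₒ + Σ P·[anion]ᵢ) / (Σ P·[cation]ᵢ + Σ P·[anion]ₒ)]
Numerator = 1×9.70 + 0.07×139 = 19.43
Denominator = 1×105 + 0.07×6.16 = 105.4
Vm = 25.1 · ln(0.18429) = 25.1 × (-1.6912) = -42.45 mV

-42 mV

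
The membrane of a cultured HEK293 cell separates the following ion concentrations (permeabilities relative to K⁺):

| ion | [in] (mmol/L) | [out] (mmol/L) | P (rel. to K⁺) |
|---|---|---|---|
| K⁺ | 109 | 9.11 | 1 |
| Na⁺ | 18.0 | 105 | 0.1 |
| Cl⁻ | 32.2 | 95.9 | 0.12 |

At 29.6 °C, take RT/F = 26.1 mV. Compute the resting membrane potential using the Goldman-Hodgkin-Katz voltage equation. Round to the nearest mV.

-43 mV

Vm = 26.1 · ln[(Σ P·[cation]ₒ + Σ P·[anion]ᵢ) / (Σ P·[cation]ᵢ + Σ P·[anion]ₒ)]
Numerator = 1×9.11 + 0.1×105 + 0.12×32.2 = 23.47
Denominator = 1×109 + 0.1×18.0 + 0.12×95.9 = 122.3
Vm = 26.1 · ln(0.19193) = 26.1 × (-1.6506) = -43.08 mV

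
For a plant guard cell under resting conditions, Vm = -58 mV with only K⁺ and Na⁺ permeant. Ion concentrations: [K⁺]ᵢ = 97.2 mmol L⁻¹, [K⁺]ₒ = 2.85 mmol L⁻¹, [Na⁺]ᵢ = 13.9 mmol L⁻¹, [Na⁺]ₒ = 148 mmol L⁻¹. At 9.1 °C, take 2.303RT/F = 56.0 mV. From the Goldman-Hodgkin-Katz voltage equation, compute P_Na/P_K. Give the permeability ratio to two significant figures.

Let α = P_Na/P_K. GHK: Vm = 56.0·log₁₀[(Kₒ + α·Naₒ)/(Kᵢ + α·Naᵢ)].
10^(Vm/56.0) = 10^(-58.0/56.0) = 0.092106
So 0.092106·(Kᵢ + α·Naᵢ) = Kₒ + α·Naₒ → α = (0.092106·97.2 − 2.85) / (148.0 − 0.092106·13.9)
α = (8.953 − 2.85) / (148.0 − 1.28) = 6.103/146.7 = 0.04159

0.042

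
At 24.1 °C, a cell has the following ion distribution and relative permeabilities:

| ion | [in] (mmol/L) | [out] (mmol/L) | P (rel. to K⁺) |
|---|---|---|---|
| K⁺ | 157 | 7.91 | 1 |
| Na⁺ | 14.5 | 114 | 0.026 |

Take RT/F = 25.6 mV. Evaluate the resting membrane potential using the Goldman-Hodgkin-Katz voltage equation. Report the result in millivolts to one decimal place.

Vm = 25.6 · ln[(Σ P·[cation]ₒ + Σ P·[anion]ᵢ) / (Σ P·[cation]ᵢ + Σ P·[anion]ₒ)]
Numerator = 1×7.91 + 0.026×114 = 10.87
Denominator = 1×157 + 0.026×14.5 = 157.4
Vm = 25.6 · ln(0.069095) = 25.6 × (-2.6723) = -68.41 mV

-68.4 mV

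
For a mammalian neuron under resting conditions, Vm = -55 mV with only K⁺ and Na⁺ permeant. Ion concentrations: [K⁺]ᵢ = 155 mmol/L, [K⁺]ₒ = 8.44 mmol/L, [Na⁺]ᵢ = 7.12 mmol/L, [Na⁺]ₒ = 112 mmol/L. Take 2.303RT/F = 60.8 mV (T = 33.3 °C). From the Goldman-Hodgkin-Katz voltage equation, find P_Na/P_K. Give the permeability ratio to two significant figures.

0.098

Let α = P_Na/P_K. GHK: Vm = 60.8·log₁₀[(Kₒ + α·Naₒ)/(Kᵢ + α·Naᵢ)].
10^(Vm/60.8) = 10^(-55.0/60.8) = 0.12456
So 0.12456·(Kᵢ + α·Naᵢ) = Kₒ + α·Naₒ → α = (0.12456·155.0 − 8.44) / (112.0 − 0.12456·7.12)
α = (19.31 − 8.44) / (112.0 − 0.8869) = 10.87/111.1 = 0.09781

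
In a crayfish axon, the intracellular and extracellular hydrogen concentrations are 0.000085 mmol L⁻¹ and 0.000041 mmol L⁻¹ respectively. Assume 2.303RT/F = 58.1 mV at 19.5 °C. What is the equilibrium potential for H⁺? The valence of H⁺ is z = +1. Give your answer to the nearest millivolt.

-18 mV

E = (58.1/z) · log₁₀([H⁺]_out/[H⁺]_in) with z = +1.
= (58.1/1) · log₁₀(0.000041/0.000085) = 58.10 · log₁₀(0.4824)
= 58.10 · (-0.3166) = -18.40 mV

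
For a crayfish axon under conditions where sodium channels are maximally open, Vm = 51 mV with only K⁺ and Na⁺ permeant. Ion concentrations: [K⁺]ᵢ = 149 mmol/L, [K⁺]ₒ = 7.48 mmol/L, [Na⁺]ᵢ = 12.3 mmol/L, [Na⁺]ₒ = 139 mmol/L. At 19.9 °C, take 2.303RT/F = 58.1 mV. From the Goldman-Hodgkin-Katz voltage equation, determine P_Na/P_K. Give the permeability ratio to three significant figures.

Let α = P_Na/P_K. GHK: Vm = 58.1·log₁₀[(Kₒ + α·Naₒ)/(Kᵢ + α·Naᵢ)].
10^(Vm/58.1) = 10^(51.0/58.1) = 7.5474
So 7.5474·(Kᵢ + α·Naᵢ) = Kₒ + α·Naₒ → α = (7.5474·149.0 − 7.48) / (139.0 − 7.5474·12.3)
α = (1125 − 7.48) / (139.0 − 92.83) = 1117/46.17 = 24.2

24.2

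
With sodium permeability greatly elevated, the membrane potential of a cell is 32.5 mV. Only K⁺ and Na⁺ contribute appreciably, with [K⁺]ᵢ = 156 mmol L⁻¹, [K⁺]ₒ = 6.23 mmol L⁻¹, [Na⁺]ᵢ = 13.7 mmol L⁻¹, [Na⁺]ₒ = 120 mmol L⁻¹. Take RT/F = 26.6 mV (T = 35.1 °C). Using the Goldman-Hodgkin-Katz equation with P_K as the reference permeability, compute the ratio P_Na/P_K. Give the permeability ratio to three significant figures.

7.12

Let α = P_Na/P_K. GHK: Vm = 26.6·ln[(Kₒ + α·Naₒ)/(Kᵢ + α·Naᵢ)].
e^(Vm/26.6) = e^(32.5/26.6) = 3.3933
So 3.3933·(Kᵢ + α·Naᵢ) = Kₒ + α·Naₒ → α = (3.3933·156.0 − 6.23) / (120.0 − 3.3933·13.7)
α = (529.4 − 6.23) / (120.0 − 46.49) = 523.1/73.51 = 7.116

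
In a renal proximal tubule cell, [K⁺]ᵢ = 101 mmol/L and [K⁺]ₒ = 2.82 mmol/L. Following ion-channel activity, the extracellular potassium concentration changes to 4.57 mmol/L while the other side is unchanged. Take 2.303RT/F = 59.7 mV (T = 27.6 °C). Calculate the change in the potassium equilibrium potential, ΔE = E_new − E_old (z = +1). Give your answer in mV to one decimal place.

12.5 mV

E_old = (59.7/1)·log₁₀(2.82/101) = -92.78 mV
E_new = (59.7/1)·log₁₀(4.57/101) = -80.26 mV
ΔE = -80.26 − (-92.78) = 12.52 mV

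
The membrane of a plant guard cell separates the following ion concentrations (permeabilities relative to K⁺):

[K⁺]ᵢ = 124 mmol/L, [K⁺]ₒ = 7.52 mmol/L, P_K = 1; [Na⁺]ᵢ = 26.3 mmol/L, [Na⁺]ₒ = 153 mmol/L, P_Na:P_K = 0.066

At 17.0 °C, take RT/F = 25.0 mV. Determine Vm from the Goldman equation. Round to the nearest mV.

Vm = 25.0 · ln[(Σ P·[cation]ₒ + Σ P·[anion]ᵢ) / (Σ P·[cation]ᵢ + Σ P·[anion]ₒ)]
Numerator = 1×7.52 + 0.066×153 = 17.62
Denominator = 1×124 + 0.066×26.3 = 125.7
Vm = 25.0 · ln(0.14012) = 25.0 × (-1.9653) = -49.13 mV

-49 mV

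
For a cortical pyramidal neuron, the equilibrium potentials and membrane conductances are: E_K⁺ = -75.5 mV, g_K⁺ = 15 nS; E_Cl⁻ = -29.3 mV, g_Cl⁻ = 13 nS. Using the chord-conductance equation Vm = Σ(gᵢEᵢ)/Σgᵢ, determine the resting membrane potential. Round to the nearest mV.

-54 mV

Σ gᵢEᵢ = 15·(-75.5) + 13·(-29.3) = -1513.40
Σ gᵢ = 15 + 13 = 28
Vm = -1513.40 / 28 = -54.05 mV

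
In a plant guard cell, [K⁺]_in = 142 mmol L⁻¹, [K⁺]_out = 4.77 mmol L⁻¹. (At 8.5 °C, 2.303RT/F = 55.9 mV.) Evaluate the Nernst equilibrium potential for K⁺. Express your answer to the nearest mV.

-82 mV

E = (55.9/z) · log₁₀([K⁺]_out/[K⁺]_in) with z = +1.
= (55.9/1) · log₁₀(4.77/142) = 55.90 · log₁₀(0.03359)
= 55.90 · (-1.4738) = -82.38 mV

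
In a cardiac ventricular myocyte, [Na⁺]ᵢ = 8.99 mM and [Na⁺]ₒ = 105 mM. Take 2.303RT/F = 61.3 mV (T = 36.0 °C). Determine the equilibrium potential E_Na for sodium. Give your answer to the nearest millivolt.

65 mV

E = (61.3/z) · log₁₀([Na⁺]_out/[Na⁺]_in) with z = +1.
= (61.3/1) · log₁₀(105/8.99) = 61.30 · log₁₀(11.68)
= 61.30 · (1.0674) = 65.43 mV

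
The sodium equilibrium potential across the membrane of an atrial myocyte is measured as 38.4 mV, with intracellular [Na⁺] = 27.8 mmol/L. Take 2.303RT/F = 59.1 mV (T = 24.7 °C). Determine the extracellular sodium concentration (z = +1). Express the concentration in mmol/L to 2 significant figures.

120 mmol/L

Nernst: E = (59.1/1) · log₁₀([out]/[in]), so log₁₀([out]/[in]) = 38.4 × 1 / 59.1 = 0.6497.
[out]/[in] = 10^(0.6497) = 4.464.
[out] = 4.464 × 27.8 = 124.1 mmol/L.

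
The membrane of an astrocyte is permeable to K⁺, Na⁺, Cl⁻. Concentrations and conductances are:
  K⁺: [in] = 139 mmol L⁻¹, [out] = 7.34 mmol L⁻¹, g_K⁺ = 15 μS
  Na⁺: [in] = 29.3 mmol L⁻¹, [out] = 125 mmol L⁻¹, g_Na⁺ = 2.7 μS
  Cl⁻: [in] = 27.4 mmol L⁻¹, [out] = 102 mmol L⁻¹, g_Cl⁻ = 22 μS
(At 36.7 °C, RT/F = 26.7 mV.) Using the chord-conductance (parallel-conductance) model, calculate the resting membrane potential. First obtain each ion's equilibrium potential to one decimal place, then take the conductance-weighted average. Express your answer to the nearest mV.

E_K⁺ = (26.7/1)·ln(7.34/139) = -78.5 mV
E_Na⁺ = (26.7/1)·ln(125/29.3) = 38.7 mV
E_Cl⁻ = (26.7/-1)·ln(102/27.4) = -35.1 mV
Vm = (Σ gᵢEᵢ)/(Σ gᵢ) = (15·-78.5 + 2.7·38.7 + 22·-35.1) / (15 + 2.7 + 22)
= -1845.21 / 39.7 = -46.48 mV

-46 mV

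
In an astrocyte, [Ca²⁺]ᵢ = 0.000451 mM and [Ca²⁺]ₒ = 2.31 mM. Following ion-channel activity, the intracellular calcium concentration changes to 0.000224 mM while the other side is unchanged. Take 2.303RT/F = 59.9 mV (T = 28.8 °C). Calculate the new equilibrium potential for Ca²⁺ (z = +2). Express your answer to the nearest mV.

After the shift: [Ca²⁺]_out = 2.31, [Ca²⁺]_in = 0.000224 mM.
E_new = (59.9/2)·log₁₀(2.31/0.000224) = 29.95 · (4.0134) = 120.20 mV

120 mV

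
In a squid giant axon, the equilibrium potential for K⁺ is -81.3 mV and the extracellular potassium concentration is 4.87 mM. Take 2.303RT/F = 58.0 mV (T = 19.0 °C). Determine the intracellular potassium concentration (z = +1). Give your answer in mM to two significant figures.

Nernst: E = (58.0/1) · log₁₀([out]/[in]), so log₁₀([out]/[in]) = -81.3 × 1 / 58.0 = -1.4017.
[out]/[in] = 10^(-1.4017) = 0.03965.
[in] = 4.87 / 0.03965 = 122.8 mM.

120 mM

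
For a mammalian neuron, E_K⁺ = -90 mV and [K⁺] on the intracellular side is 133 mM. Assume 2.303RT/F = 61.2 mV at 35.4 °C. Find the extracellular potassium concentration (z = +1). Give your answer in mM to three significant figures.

4.50 mM

Nernst: E = (61.2/1) · log₁₀([out]/[in]), so log₁₀([out]/[in]) = -90.0 × 1 / 61.2 = -1.4706.
[out]/[in] = 10^(-1.4706) = 0.03384.
[out] = 0.03384 × 133 = 4.501 mM.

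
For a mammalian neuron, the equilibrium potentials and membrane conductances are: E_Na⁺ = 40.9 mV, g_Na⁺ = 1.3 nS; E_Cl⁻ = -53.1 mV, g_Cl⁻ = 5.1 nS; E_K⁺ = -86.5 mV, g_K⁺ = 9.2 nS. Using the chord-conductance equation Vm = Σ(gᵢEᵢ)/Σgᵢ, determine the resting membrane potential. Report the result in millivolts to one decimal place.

-65.0 mV

Σ gᵢEᵢ = 1.3·(40.9) + 5.1·(-53.1) + 9.2·(-86.5) = -1013.44
Σ gᵢ = 1.3 + 5.1 + 9.2 = 15.6
Vm = -1013.44 / 15.6 = -64.96 mV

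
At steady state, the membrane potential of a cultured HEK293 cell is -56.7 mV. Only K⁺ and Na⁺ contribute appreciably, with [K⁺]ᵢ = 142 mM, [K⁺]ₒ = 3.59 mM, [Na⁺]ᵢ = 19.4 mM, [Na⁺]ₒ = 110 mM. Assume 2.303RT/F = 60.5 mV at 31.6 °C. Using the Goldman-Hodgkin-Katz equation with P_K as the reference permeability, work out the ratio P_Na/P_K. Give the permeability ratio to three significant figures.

Let α = P_Na/P_K. GHK: Vm = 60.5·log₁₀[(Kₒ + α·Naₒ)/(Kᵢ + α·Naᵢ)].
10^(Vm/60.5) = 10^(-56.7/60.5) = 0.11556
So 0.11556·(Kᵢ + α·Naᵢ) = Kₒ + α·Naₒ → α = (0.11556·142.0 − 3.59) / (110.0 − 0.11556·19.4)
α = (16.41 − 3.59) / (110.0 − 2.242) = 12.82/107.8 = 0.119

0.119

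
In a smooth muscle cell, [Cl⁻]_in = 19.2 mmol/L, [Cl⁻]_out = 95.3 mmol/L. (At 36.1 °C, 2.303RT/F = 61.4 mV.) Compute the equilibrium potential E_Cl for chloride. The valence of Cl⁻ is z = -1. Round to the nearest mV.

E = (61.4/z) · log₁₀([Cl⁻]_out/[Cl⁻]_in) with z = -1.
For an anion, dividing by z = -1 reverses the sign.
= (61.4/-1) · log₁₀(95.3/19.2) = -61.40 · log₁₀(4.964)
= -61.40 · (0.6958) = -42.72 mV

-43 mV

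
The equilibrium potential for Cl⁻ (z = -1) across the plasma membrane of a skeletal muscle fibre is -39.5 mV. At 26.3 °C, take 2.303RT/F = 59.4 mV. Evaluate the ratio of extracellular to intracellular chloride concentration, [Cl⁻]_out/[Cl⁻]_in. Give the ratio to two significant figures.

4.6

log₁₀([out]/[in]) = E·z/(59.4) = -39.5 × -1 / 59.4 = 0.6650
[out]/[in] = 10^(0.6650) = 4.624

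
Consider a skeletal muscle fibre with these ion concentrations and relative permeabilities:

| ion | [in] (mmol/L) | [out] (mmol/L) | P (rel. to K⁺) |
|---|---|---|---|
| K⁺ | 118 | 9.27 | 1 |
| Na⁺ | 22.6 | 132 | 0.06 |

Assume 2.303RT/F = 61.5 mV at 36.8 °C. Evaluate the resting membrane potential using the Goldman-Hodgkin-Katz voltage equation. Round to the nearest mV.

Vm = 61.5 · log₁₀[(Σ P·[cation]ₒ + Σ P·[anion]ᵢ) / (Σ P·[cation]ᵢ + Σ P·[anion]ₒ)]
Numerator = 1×9.27 + 0.06×132 = 17.19
Denominator = 1×118 + 0.06×22.6 = 119.4
Vm = 61.5 · log₁₀(0.14402) = 61.5 × (-0.8416) = -51.76 mV

-52 mV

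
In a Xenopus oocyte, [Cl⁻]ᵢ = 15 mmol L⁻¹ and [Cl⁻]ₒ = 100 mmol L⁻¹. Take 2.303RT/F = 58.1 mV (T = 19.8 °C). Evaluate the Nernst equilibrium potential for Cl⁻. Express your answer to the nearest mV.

E = (58.1/z) · log₁₀([Cl⁻]_out/[Cl⁻]_in) with z = -1.
For an anion, dividing by z = -1 reverses the sign.
= (58.1/-1) · log₁₀(100/15) = -58.10 · log₁₀(6.667)
= -58.10 · (0.8239) = -47.87 mV

-48 mV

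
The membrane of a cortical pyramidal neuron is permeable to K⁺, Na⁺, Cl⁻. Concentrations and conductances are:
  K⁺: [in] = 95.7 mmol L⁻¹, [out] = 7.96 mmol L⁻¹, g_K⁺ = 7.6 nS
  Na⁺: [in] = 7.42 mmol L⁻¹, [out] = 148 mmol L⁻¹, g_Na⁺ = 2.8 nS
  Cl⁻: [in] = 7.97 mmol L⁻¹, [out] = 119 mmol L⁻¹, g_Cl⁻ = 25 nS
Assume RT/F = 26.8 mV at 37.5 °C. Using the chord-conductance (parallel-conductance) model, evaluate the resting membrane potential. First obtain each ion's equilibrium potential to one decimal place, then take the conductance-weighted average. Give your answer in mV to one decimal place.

-59.2 mV

E_K⁺ = (26.8/1)·ln(7.96/95.7) = -66.6 mV
E_Na⁺ = (26.8/1)·ln(148/7.42) = 80.2 mV
E_Cl⁻ = (26.8/-1)·ln(119/7.97) = -72.5 mV
Vm = (Σ gᵢEᵢ)/(Σ gᵢ) = (7.6·-66.6 + 2.8·80.2 + 25·-72.5) / (7.6 + 2.8 + 25)
= -2094.10 / 35.4 = -59.16 mV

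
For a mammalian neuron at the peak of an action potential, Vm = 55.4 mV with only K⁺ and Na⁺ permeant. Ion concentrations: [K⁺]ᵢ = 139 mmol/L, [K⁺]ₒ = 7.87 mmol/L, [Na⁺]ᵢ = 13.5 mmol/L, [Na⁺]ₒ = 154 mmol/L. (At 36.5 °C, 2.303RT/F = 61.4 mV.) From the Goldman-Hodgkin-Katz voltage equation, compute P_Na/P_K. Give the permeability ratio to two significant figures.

Let α = P_Na/P_K. GHK: Vm = 61.4·log₁₀[(Kₒ + α·Naₒ)/(Kᵢ + α·Naᵢ)].
10^(Vm/61.4) = 10^(55.4/61.4) = 7.9851
So 7.9851·(Kᵢ + α·Naᵢ) = Kₒ + α·Naₒ → α = (7.9851·139.0 − 7.87) / (154.0 − 7.9851·13.5)
α = (1110 − 7.87) / (154.0 − 107.8) = 1102/46.2 = 23.85

24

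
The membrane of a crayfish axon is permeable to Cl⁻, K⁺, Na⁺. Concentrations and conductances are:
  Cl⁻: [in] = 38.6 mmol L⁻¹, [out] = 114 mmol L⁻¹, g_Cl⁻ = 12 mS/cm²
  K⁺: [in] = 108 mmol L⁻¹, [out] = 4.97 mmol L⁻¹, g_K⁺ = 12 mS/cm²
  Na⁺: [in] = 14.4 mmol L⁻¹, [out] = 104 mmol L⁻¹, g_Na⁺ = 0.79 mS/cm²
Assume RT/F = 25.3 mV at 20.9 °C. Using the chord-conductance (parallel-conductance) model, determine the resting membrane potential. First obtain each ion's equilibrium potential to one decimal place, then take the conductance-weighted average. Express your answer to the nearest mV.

E_Cl⁻ = (25.3/-1)·ln(114/38.6) = -27.4 mV
E_K⁺ = (25.3/1)·ln(4.97/108) = -77.9 mV
E_Na⁺ = (25.3/1)·ln(104/14.4) = 50.0 mV
Vm = (Σ gᵢEᵢ)/(Σ gᵢ) = (12·-27.4 + 12·-77.9 + 0.79·50.0) / (12 + 12 + 0.79)
= -1224.10 / 24.79 = -49.38 mV

-49 mV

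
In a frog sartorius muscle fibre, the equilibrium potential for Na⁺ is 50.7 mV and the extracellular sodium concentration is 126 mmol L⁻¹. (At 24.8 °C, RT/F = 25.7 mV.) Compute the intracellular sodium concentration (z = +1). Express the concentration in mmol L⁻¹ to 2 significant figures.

Nernst: E = (25.7/1) · ln([out]/[in]), so ln([out]/[in]) = 50.7 × 1 / 25.7 = 1.9728.
[out]/[in] = e^(1.9728) = 7.191.
[in] = 126 / 7.191 = 17.52 mmol L⁻¹.

18 mmol L⁻¹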